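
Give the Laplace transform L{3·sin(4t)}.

L{sin(ωt)} = ω/(s² + ω²), so L{sin(4t)} = 4/(s² + 16). Then L{3·sin(4t)} = 3·4/(s² + 16) = 12/(s² + 16)

Final answer: 12/(s² + 16)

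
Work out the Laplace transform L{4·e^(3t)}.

L{e^(at)} = 1/(s-a), so L{e^(3t)} = 1/(s-3). Then L{4·e^(3t)} = 4/(s-3)

Final answer: 4/(s-3)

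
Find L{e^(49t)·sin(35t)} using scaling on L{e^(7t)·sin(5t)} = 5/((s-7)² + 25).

Scaling with a=7: L{e^(49t)·sin(35t)} = (1/7) · 5/((s/7-7)² + 25). Simplifying: 35/((s-49)² + 1225)

Final answer: 35/((s-49)² + 1225)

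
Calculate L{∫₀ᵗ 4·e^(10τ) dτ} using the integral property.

L{∫₀ᵗ f(τ)dτ} = F(s)/s with F(s) = 4/(s-10), so L{∫₀ᵗ 4·e^(10τ) dτ} = 4/(s(s-10))

Final answer: 4/(s(s-10))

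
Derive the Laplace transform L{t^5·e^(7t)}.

L{t^n·e^(at)} = n!/(s-a)^(n+1), so L{t^5·e^(7t)} = 120/(s-7)^6

Final answer: 120/(s-7)^6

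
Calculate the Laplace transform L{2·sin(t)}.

L{sin(ωt)} = ω/(s² + ω²), so L{sin(t)} = 1/(s² + 1). Then L{2·sin(t)} = 2·1/(s² + 1) = 2/(s² + 1)

Final answer: 2/(s² + 1)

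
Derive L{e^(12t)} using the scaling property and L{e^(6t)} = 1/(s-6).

Using L{f(at)} = (1/a)F(s/a) with a=2 and f(t) = e^(6t): L{e^(12t)} = (1/2) · 1/((s/2)-6) = (1/2) · 2/(s-12) = 1/(s-12)

Final answer: 1/(s-12)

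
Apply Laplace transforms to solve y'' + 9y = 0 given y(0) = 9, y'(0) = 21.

L{y''} + 9L{y} = 0. s²Y - 9s - 21 + 9Y = 0. Y(s² + 9) = 9s + 21. Y = (9s + 21)/(s² + 9). Inverting: y(t) = 9cos(3t) + 7sin(3t)

Final answer: y(t) = 9cos(3t) + 7sin(3t)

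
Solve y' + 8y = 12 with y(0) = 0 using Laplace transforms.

sY + 8Y = 12/s. Y = 12/(s(s+8)). Partial fractions: Y = 3/2/s - 3/2/(s+8)

Final answer: y(t) = 3/2(1 - e^(-8t))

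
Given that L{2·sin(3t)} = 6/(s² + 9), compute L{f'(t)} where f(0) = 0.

L{f'(t)} = s·F(s) - f(0) = s·6/(s² + 9) - 0 = 6s/(s² + 9)

Final answer: 6s/(s² + 9)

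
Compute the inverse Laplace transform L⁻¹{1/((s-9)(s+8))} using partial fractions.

Decompose: A/(s-9) + B/(s+8). A = 1/17, B = -1/17. f(t) = (e^(9t) - e^(-8t))/17

Final answer: (e^(9t) - e^(-8t))/17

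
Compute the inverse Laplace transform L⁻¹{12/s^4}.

L⁻¹{n!/s^(n+1)} = t^n with n=3. So L⁻¹{6/s^4} = t^3, and L⁻¹{12/s^4} = (12/6)·t^3 = 2·t^3

Final answer: 2·t^3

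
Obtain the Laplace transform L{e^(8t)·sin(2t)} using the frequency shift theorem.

Frequency shift: L{e^(at)f(t)} = F(s-a). L{e^(8t)·sin(2t)} = 2/((s-8)² + 4)

Final answer: 2/((s-8)² + 4)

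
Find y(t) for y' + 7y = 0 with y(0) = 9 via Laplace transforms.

L{y'} + 7L{y} = 0. sY - 9 + 7Y = 0. Y(s+7) = 9. Y = 9/(s+7)

Final answer: y(t) = 9e^(-7t)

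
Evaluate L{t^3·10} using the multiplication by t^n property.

L{10} = 10/s. d^1/ds^1[1/s] = -1/s². d^2/ds^2[1/s] = 2/s^3. d^3/ds^3[1/s] = -6/s^4. So L{t^3} = (-1)^{3}·-6/s^4 = 6/s^4. Then L{t^3·10} = 10·6/s^4 = 60/s^4

Final answer: 60/s^4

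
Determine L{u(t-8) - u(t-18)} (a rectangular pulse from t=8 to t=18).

L{u(t-a)} = e^(-as)/s. L{u(t-8) - u(t-18)} = (e^(-8s) - e^(-18s))/s

Final answer: (e^(-8s) - e^(-18s))/s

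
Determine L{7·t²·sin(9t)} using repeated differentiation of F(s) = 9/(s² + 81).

F(s) = 9/(s² + 81). F'(s) = -18s/(s² + 81)². F''(s) = -18(81 - 3s²)/(s² + 81)³ = (54s² - 1458)/(s² + 81)³. So L{t²·sin(9t)} = (-1)² F''(s) = (54s² - 1458)/(s² + 81)³. Then L{7·t²·sin(9t)} = 7·(54s² - 1458)/(s² + 81)³ = (378s² - 10206)/(s² + 81)³

Final answer: (378s² - 10206)/(s² + 81)³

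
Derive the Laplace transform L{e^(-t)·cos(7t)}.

L{e^(at)·cos(ωt)} = (s-a)/((s-a)² + ω²), so L{e^(-t)·cos(7t)} = (s+1)/((s+1)² + 49)

Final answer: (s+1)/((s+1)² + 49)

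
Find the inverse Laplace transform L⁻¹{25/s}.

L⁻¹{c/s} = c, so L⁻¹{25/s} = 25

Final answer: 25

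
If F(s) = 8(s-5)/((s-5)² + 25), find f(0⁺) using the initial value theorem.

f(0⁺) = lim_{s→∞} sF(s) = lim_{s→∞} 8s(s-5)/((s-5)² + 25) = 8

Final answer: 8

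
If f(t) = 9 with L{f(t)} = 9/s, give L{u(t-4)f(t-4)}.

Time shift theorem: L{u(t-a)f(t-a)} = e^(-as)F(s). Here a=4, F(s) = 9/s, so L{u(t-4)f(t-4)} = e^(-4s)·9/s

Final answer: e^(-4s)·9/s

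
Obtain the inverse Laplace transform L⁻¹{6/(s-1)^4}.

L⁻¹{n!/(s-a)^(n+1)} = t^n·e^(at), so L⁻¹{6/(s-1)^4} = t^3·e^t

Final answer: t^3·e^t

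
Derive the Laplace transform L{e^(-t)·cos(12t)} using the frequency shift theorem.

Frequency shift: L{e^(at)f(t)} = F(s-a). L{e^(-t)·cos(12t)} = (s+1)/((s+1)² + 144)

Final answer: (s+1)/((s+1)² + 144)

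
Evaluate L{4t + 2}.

L{4t + 2} = 4·L{t} + 2·L{1} = 4/s² + 2/s

Final answer: 4/s² + 2/s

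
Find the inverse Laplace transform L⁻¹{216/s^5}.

L⁻¹{n!/s^(n+1)} = t^n with n=4. So L⁻¹{24/s^5} = t^4, and L⁻¹{216/s^5} = (216/24)·t^4 = 9·t^4

Final answer: 9·t^4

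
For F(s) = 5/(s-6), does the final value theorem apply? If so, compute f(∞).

sF(s) = 5s/(s-6) has a pole at s = 6 in the right half-plane. Theorem does NOT apply (unstable system; f(t) = 5·e^(6t) grows without bound).

Final answer: Not applicable (unstable)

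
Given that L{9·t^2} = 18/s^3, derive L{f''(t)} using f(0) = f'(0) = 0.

L{f''(t)} = s²F(s) - sf(0) - f'(0) = s²·18/s^3 - 0 - 0 = 18/s

Final answer: 18/s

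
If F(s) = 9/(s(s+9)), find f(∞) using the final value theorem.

f(∞) = lim_{s→0} s·9/(s(s+9)) = lim_{s→0} 9/(s+9) = 9/9 = 1

Final answer: 1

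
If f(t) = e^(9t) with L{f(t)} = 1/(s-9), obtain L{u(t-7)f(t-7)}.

Time shift theorem: L{u(t-a)f(t-a)} = e^(-as)F(s). Here a=7, F(s) = 1/(s-9), so L{u(t-7)f(t-7)} = e^(-7s)·1/(s-9)

Final answer: e^(-7s)·1/(s-9)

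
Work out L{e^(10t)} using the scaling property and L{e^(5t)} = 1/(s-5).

Using L{f(at)} = (1/a)F(s/a) with a=2 and f(t) = e^(5t): L{e^(10t)} = (1/2) · 1/((s/2)-5) = (1/2) · 2/(s-10) = 1/(s-10)

Final answer: 1/(s-10)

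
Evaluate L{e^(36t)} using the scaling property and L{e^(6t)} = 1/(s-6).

Using L{f(at)} = (1/a)F(s/a) with a=6 and f(t) = e^(6t): L{e^(36t)} = (1/6) · 1/((s/6)-6) = (1/6) · 6/(s-36) = 1/(s-36)

Final answer: 1/(s-36)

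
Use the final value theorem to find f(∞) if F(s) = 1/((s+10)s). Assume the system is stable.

f(∞) = lim_{s→0} sF(s) = lim_{s→0} 1/(s+10) = 1/10

Final answer: 1/10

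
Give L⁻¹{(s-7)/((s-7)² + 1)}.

Using frequency shift: L⁻¹{(s-a)/((s-a)² + b²)} = e^(at)cos(bt). Here a=7, b=1

Final answer: e^(7t)·cos(t)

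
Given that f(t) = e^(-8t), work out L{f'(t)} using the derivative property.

f(0) = 1, F(s) = 1/(s+8). L{f'(t)} = s·F(s) - f(0) = s/(s+8) - 1 = (s - (s+8))/(s+8) = -8/(s+8)

Final answer: -8/(s+8)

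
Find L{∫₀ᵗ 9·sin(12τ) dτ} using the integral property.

L{∫₀ᵗ f(τ)dτ} = F(s)/s with F(s) = 108/(s² + 144), so the result is (108/(s² + 144))/s = 108/(s(s² + 144))

Final answer: 108/(s(s² + 144))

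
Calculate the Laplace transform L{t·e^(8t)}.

L{t^n·e^(at)} = n!/(s-a)^(n+1), so L{t·e^(8t)} = 1/(s-8)^2

Final answer: 1/(s-8)^2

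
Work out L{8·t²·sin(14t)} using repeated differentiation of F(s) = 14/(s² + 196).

F(s) = 14/(s² + 196). F'(s) = -28s/(s² + 196)². F''(s) = -28(196 - 3s²)/(s² + 196)³ = (84s² - 5488)/(s² + 196)³. So L{t²·sin(14t)} = (-1)² F''(s) = (84s² - 5488)/(s² + 196)³. Then L{8·t²·sin(14t)} = 8·(84s² - 5488)/(s² + 196)³ = (672s² - 43904)/(s² + 196)³

Final answer: (672s² - 43904)/(s² + 196)³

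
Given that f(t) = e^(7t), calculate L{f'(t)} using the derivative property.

f(0) = 1, F(s) = 1/(s-7). L{f'(t)} = s·F(s) - f(0) = s/(s-7) - 1 = (s - (s-7))/(s-7) = 7/(s-7)

Final answer: 7/(s-7)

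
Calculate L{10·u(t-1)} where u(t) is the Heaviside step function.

L{u(t-a)} = e^(-as)/s. Here a=1, so L{u(t-1)} = e^(-s)/s, and L{10·u(t-1)} = 10·e^(-s)/s

Final answer: 10·e^(-s)/s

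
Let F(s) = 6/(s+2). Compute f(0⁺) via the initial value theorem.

f(0⁺) = lim_{s→∞} s·6/(s+2) = lim_{s→∞} 6s/(s+2) = 6

Final answer: 6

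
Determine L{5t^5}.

L{t^n} = n!/s^(n+1). So L{5t^5} = 5·5!/s^6 = 600/s^6

Final answer: 600/s^6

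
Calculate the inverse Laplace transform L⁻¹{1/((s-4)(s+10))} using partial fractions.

Decompose: A/(s-4) + B/(s+10). A = 1/14, B = -1/14. f(t) = (e^(4t) - e^(-10t))/14

Final answer: (e^(4t) - e^(-10t))/14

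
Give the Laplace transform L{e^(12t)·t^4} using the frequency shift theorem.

L{e^(at)·t^n} = n!/(s-a)^(n+1), so L{e^(12t)·t^4} = 24/(s-12)^5

Final answer: 24/(s-12)^5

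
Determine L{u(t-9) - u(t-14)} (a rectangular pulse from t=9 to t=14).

L{u(t-a)} = e^(-as)/s. L{u(t-9) - u(t-14)} = (e^(-9s) - e^(-14s))/s

Final answer: (e^(-9s) - e^(-14s))/s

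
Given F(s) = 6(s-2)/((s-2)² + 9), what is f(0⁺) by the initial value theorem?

f(0⁺) = lim_{s→∞} sF(s) = lim_{s→∞} 6s(s-2)/((s-2)² + 9) = 6

Final answer: 6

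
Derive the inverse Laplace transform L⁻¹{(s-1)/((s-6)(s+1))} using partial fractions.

Using partial fractions, f(t) = (5e^(6t) + 2e^(-t))/7

Final answer: (5e^(6t) + 2e^(-t))/7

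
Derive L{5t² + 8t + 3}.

L{5t² + 8t + 3} = 5·2/s³ + 8/s² + 3/s = 10/s³ + 8/s² + 3/s

Final answer: 10/s³ + 8/s² + 3/s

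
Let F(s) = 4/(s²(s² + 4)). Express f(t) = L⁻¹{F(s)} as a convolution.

4/(s²(s² + 4)) = (1/s²)·(4/(s² + 4)) = L{t}·L{2·sin(2t)}. So f(t) = t*(2·sin(2t)) = ∫₀ᵗ 2τ·sin(2(t-τ)) dτ

Final answer: ∫₀ᵗ 2τ·sin(2(t-τ)) dτ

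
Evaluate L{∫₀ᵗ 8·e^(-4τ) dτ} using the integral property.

L{∫₀ᵗ f(τ)dτ} = F(s)/s with F(s) = 8/(s+4), so L{∫₀ᵗ 8·e^(-4τ) dτ} = 8/(s(s+4))

Final answer: 8/(s(s+4))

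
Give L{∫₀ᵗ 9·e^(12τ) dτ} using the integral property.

L{∫₀ᵗ f(τ)dτ} = F(s)/s with F(s) = 9/(s-12), so L{∫₀ᵗ 9·e^(12τ) dτ} = 9/(s(s-12))

Final answer: 9/(s(s-12))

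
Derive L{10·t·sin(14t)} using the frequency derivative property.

L{sin(14t)} = 14/(s² + 196). By L{t·f(t)} = -F'(s): -d/ds[14/(s² + 196)] = -(14)·(-2s)/(s² + 196)² = 28s/(s² + 196)². Then L{10·t·sin(14t)} = 10·28s/(s² + 196)² = 280s/(s² + 196)²

Final answer: 280s/(s² + 196)²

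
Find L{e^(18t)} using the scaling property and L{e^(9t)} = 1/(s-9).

Using L{f(at)} = (1/a)F(s/a) with a=2 and f(t) = e^(9t): L{e^(18t)} = (1/2) · 1/((s/2)-9) = (1/2) · 2/(s-18) = 1/(s-18)

Final answer: 1/(s-18)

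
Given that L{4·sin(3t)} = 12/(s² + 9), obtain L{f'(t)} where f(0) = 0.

L{f'(t)} = s·F(s) - f(0) = s·12/(s² + 9) - 0 = 12s/(s² + 9)

Final answer: 12s/(s² + 9)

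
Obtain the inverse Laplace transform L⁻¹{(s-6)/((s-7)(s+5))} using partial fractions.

Using partial fractions, f(t) = (e^(7t) + 11e^(-5t))/12

Final answer: (e^(7t) + 11e^(-5t))/12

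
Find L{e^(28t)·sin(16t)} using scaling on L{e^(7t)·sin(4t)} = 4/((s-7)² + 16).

Scaling with a=4: L{e^(28t)·sin(16t)} = (1/4) · 4/((s/4-7)² + 16). Simplifying: 16/((s-28)² + 256)

Final answer: 16/((s-28)² + 256)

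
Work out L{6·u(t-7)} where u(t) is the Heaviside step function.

L{u(t-a)} = e^(-as)/s. Here a=7, so L{u(t-7)} = e^(-7s)/s, and L{6·u(t-7)} = 6·e^(-7s)/s

Final answer: 6·e^(-7s)/s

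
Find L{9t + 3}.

L{9t + 3} = 9·L{t} + 3·L{1} = 9/s² + 3/s

Final answer: 9/s² + 3/s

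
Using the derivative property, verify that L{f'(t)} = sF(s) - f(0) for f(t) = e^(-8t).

f'(t) = -8e^(-8t). Direct: L{f'(t)} = -8/(s+8). Property: s·1/(s+8) - 1 = (s - (s+8))/(s+8) = -8/(s+8). ✓

Final answer: -8/(s+8)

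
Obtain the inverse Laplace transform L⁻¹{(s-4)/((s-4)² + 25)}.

Using frequency shift, L⁻¹{(s-4)/((s-4)² + 25)} = e^(4t)·cos(5t)

Final answer: e^(4t)·cos(5t)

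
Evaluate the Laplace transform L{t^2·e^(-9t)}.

L{t^n·e^(at)} = n!/(s-a)^(n+1), so L{t^2·e^(-9t)} = 2/(s+9)^3

Final answer: 2/(s+9)^3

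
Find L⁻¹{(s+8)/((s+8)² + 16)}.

Using frequency shift: L⁻¹{(s-a)/((s-a)² + b²)} = e^(at)cos(bt). Here a=-8, b=4

Final answer: e^(-8t)·cos(4t)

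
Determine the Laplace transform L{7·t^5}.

L{t^n} = n!/s^(n+1), so L{t^5} = 120/s^6. Then L{7·t^5} = 7·120/s^6 = 840/s^6

Final answer: 840/s^6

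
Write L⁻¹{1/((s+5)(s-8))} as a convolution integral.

1/((s+5)(s-8)) = (1/(s+5))·(1/(s-8)) = L{e^(-5t)}·L{e^(8t)}. So f(t) = e^(-5t)*e^(8t) = ∫₀ᵗ e^(-5τ)·e^(8(t-τ)) dτ

Final answer: ∫₀ᵗ e^(-5τ)·e^(8(t-τ)) dτ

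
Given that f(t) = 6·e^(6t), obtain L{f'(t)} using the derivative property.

f(0) = 6, F(s) = 6/(s-6). L{f'(t)} = s·F(s) - f(0) = 6s/(s-6) - 6 = (6s - 6(s-6))/(s-6) = 36/(s-6)

Final answer: 36/(s-6)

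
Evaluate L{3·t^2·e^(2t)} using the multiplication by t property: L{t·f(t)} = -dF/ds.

Using L{t^n·e^(at)} = n!/(s-a)^(n+1), L{t^2·e^(2t)} = 2/(s-2)^3, so L{3·t^2·e^(2t)} = 3·2/(s-2)^3 = 6/(s-2)^3

Final answer: 6/(s-2)^3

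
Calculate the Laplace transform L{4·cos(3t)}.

L{cos(ωt)} = s/(s² + ω²), so L{cos(3t)} = s/(s² + 9). Then L{4·cos(3t)} = 4·s/(s² + 9) = 4s/(s² + 9)

Final answer: 4s/(s² + 9)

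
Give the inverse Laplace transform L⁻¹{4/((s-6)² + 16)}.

Using frequency shift, L⁻¹{4/((s-6)² + 16)} = e^(6t)·sin(4t)

Final answer: e^(6t)·sin(4t)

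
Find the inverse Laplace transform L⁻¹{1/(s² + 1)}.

L⁻¹{1/(s² + 1)} = sin(t)

Final answer: sin(t)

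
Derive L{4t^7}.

L{t^n} = n!/s^(n+1). So L{4t^7} = 4·7!/s^8 = 20160/s^8

Final answer: 20160/s^8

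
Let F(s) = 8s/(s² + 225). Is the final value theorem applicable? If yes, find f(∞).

The final value theorem requires all poles of sF(s) in the left half-plane. sF(s) = 8s²/(s² + 225) has poles at s = ±15i (imaginary axis). Theorem does NOT apply (oscillatory system).

Final answer: Not applicable (oscillatory)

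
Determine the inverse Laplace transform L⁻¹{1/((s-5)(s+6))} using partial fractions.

Decompose: A/(s-5) + B/(s+6). A = 1/11, B = -1/11. f(t) = (e^(5t) - e^(-6t))/11

Final answer: (e^(5t) - e^(-6t))/11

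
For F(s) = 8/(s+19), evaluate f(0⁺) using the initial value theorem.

f(0⁺) = lim_{s→∞} s·8/(s+19) = lim_{s→∞} 8s/(s+19) = 8

Final answer: 8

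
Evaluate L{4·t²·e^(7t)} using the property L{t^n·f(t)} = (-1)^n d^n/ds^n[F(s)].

L{e^(7t)} = 1/(s-7). d/ds[1/(s-7)] = -1/(s-7)². d²/ds²[1/(s-7)] = 2/(s-7)³. So L{t²·e^(7t)} = (-1)² · 2/(s-7)³ = 2/(s-7)³. Then L{4·t²·e^(7t)} = 4·2/(s-7)³ = 8/(s-7)³

Final answer: 8/(s-7)³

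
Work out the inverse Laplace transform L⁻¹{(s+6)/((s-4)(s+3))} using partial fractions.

Using partial fractions, f(t) = (10e^(4t) - 3e^(-3t))/7

Final answer: (10e^(4t) - 3e^(-3t))/7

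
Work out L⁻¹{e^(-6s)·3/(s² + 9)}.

L⁻¹{3/(s² + 9)} = sin(3t). By the time shift theorem, L⁻¹{e^(-as)F(s)} = u(t-a)f(t-a) with a=6, so L⁻¹{e^(-6s)·3/(s² + 9)} = u(t-6)·sin(3(t-6))

Final answer: u(t-6)·sin(3(t-6))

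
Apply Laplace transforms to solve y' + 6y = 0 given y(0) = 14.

L{y'} + 6L{y} = 0. sY - 14 + 6Y = 0. Y(s+6) = 14. Y = 14/(s+6)

Final answer: y(t) = 14e^(-6t)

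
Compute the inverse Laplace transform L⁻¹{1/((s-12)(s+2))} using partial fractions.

Decompose: A/(s-12) + B/(s+2). A = 1/14, B = -1/14. f(t) = (e^(12t) - e^(-2t))/14

Final answer: (e^(12t) - e^(-2t))/14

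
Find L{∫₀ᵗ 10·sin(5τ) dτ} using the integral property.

L{∫₀ᵗ f(τ)dτ} = F(s)/s with F(s) = 50/(s² + 25), so the result is (50/(s² + 25))/s = 50/(s(s² + 25))

Final answer: 50/(s(s² + 25))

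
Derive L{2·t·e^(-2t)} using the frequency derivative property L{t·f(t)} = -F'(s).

L{e^(-2t)} = 1/(s+2). By frequency derivative: L{t·e^(-2t)} = -d/ds[1/(s+2)] = -(-1)/(s+2)² = 1/(s+2)². Then L{2·t·e^(-2t)} = 2·1/(s+2)² = 2/(s+2)²

Final answer: 2/(s+2)²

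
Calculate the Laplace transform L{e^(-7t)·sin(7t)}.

L{e^(at)·sin(ωt)} = ω/((s-a)² + ω²), so L{e^(-7t)·sin(7t)} = 7/((s+7)² + 49)

Final answer: 7/((s+7)² + 49)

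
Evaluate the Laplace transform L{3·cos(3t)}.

L{cos(ωt)} = s/(s² + ω²), so L{cos(3t)} = s/(s² + 9). Then L{3·cos(3t)} = 3·s/(s² + 9) = 3s/(s² + 9)

Final answer: 3s/(s² + 9)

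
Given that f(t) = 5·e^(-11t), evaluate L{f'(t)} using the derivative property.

f(0) = 5, F(s) = 5/(s+11). L{f'(t)} = s·F(s) - f(0) = 5s/(s+11) - 5 = (5s - 5(s+11))/(s+11) = -55/(s+11)

Final answer: -55/(s+11)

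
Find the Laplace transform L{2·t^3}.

L{t^n} = n!/s^(n+1), so L{t^3} = 6/s^4. Then L{2·t^3} = 2·6/s^4 = 12/s^4

Final answer: 12/s^4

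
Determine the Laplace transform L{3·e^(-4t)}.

L{e^(at)} = 1/(s-a), so L{e^(-4t)} = 1/(s+4). Then L{3·e^(-4t)} = 3/(s+4)

Final answer: 3/(s+4)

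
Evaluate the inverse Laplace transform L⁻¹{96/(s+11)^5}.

L⁻¹{n!/(s-a)^(n+1)} = t^n·e^(at) with n=4, a=-11. So L⁻¹{24/(s+11)^5} = t^4·e^(-11t), and L⁻¹{96/(s+11)^5} = (96/24)·t^4·e^(-11t) = 4·t^4·e^(-11t)

Final answer: 4·t^4·e^(-11t)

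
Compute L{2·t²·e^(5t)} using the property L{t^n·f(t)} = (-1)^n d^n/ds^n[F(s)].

L{e^(5t)} = 1/(s-5). d/ds[1/(s-5)] = -1/(s-5)². d²/ds²[1/(s-5)] = 2/(s-5)³. So L{t²·e^(5t)} = (-1)² · 2/(s-5)³ = 2/(s-5)³. Then L{2·t²·e^(5t)} = 2·2/(s-5)³ = 4/(s-5)³

Final answer: 4/(s-5)³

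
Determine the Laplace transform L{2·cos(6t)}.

L{cos(ωt)} = s/(s² + ω²), so L{cos(6t)} = s/(s² + 36). Then L{2·cos(6t)} = 2·s/(s² + 36) = 2s/(s² + 36)

Final answer: 2s/(s² + 36)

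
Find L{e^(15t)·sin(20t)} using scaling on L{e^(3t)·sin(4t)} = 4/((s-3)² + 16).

Scaling with a=5: L{e^(15t)·sin(20t)} = (1/5) · 4/((s/5-3)² + 16). Simplifying: 20/((s-15)² + 400)

Final answer: 20/((s-15)² + 400)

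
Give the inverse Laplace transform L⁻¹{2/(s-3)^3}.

L⁻¹{n!/(s-a)^(n+1)} = t^n·e^(at), so L⁻¹{2/(s-3)^3} = t^2·e^(3t)

Final answer: t^2·e^(3t)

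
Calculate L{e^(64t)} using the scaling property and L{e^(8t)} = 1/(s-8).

Using L{f(at)} = (1/a)F(s/a) with a=8 and f(t) = e^(8t): L{e^(64t)} = (1/8) · 1/((s/8)-8) = (1/8) · 8/(s-64) = 1/(s-64)

Final answer: 1/(s-64)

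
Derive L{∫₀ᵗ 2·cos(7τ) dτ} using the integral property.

L{∫₀ᵗ f(τ)dτ} = F(s)/s with F(s) = 2s/(s² + 49), so the result is (2s/(s² + 49))/s = 2/(s² + 49)

Final answer: 2/(s² + 49)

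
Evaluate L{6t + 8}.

L{6t + 8} = 6·L{t} + 8·L{1} = 6/s² + 8/s

Final answer: 6/s² + 8/s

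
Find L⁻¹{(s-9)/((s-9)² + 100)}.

Using frequency shift: L⁻¹{(s-a)/((s-a)² + b²)} = e^(at)cos(bt). Here a=9, b=10

Final answer: e^(9t)·cos(10t)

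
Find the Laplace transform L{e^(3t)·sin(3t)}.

L{e^(at)·sin(ωt)} = ω/((s-a)² + ω²), so L{e^(3t)·sin(3t)} = 3/((s-3)² + 9)

Final answer: 3/((s-3)² + 9)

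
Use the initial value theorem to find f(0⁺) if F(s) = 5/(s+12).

f(0⁺) = lim_{s→∞} s·5/(s+12) = lim_{s→∞} 5s/(s+12) = 5

Final answer: 5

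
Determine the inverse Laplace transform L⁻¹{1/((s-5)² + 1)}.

Using frequency shift, L⁻¹{1/((s-5)² + 1)} = e^(5t)·sin(t)

Final answer: e^(5t)·sin(t)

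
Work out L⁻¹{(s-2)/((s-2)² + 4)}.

Using frequency shift: L⁻¹{(s-a)/((s-a)² + b²)} = e^(at)cos(bt). Here a=2, b=2

Final answer: e^(2t)·cos(2t)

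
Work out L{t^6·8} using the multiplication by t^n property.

L{8} = 8/s. d^1/ds^1[1/s] = -1/s². d^2/ds^2[1/s] = 2/s^3. d^3/ds^3[1/s] = -6/s^4. d^4/ds^4[1/s] = 24/s^5. d^5/ds^5[1/s] = -120/s^6. d^6/ds^6[1/s] = 720/s^7. So L{t^6} = (-1)^{6}·720/s^7 = 720/s^7. Then L{t^6·8} = 8·720/s^7 = 5760/s^7

Final answer: 5760/s^7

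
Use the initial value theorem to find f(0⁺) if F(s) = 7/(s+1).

f(0⁺) = lim_{s→∞} s·7/(s+1) = lim_{s→∞} 7s/(s+1) = 7

Final answer: 7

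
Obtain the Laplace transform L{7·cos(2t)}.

L{cos(ωt)} = s/(s² + ω²), so L{cos(2t)} = s/(s² + 4). Then L{7·cos(2t)} = 7·s/(s² + 4) = 7s/(s² + 4)

Final answer: 7s/(s² + 4)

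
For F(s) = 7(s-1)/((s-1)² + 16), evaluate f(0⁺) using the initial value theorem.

f(0⁺) = lim_{s→∞} sF(s) = lim_{s→∞} 7s(s-1)/((s-1)² + 16) = 7

Final answer: 7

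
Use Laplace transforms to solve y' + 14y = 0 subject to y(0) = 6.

L{y'} + 14L{y} = 0. sY - 6 + 14Y = 0. Y(s+14) = 6. Y = 6/(s+14)

Final answer: y(t) = 6e^(-14t)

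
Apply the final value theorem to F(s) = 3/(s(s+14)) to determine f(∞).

f(∞) = lim_{s→0} s·3/(s(s+14)) = lim_{s→0} 3/(s+14) = 3/14 = 3/14

Final answer: 3/14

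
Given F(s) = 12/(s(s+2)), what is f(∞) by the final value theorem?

f(∞) = lim_{s→0} s·12/(s(s+2)) = lim_{s→0} 12/(s+2) = 12/2 = 6

Final answer: 6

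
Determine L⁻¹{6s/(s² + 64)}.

This is the form c·s/(s² + a²) with a = 8, c = 6. L⁻¹ = 6·cos(8t)

Final answer: 6·cos(8t)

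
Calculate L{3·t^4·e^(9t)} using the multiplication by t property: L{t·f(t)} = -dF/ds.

Using L{t^n·e^(at)} = n!/(s-a)^(n+1), L{t^4·e^(9t)} = 24/(s-9)^5, so L{3·t^4·e^(9t)} = 3·24/(s-9)^5 = 72/(s-9)^5

Final answer: 72/(s-9)^5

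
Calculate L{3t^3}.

L{t^n} = n!/s^(n+1). So L{3t^3} = 3·3!/s^4 = 18/s^4

Final answer: 18/s^4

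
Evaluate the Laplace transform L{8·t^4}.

L{t^n} = n!/s^(n+1), so L{t^4} = 24/s^5. Then L{8·t^4} = 8·24/s^5 = 192/s^5

Final answer: 192/s^5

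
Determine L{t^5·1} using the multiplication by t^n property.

L{1} = 1/s. d^1/ds^1[1/s] = -1/s². d^2/ds^2[1/s] = 2/s^3. d^3/ds^3[1/s] = -6/s^4. d^4/ds^4[1/s] = 24/s^5. d^5/ds^5[1/s] = -120/s^6. So L{t^5} = (-1)^{5}·-120/s^6 = 120/s^6

Final answer: 120/s^6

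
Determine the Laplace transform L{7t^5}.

L{7t^5} = 7 · L{t^5} = 7 · 120/s^6 = 840/s^6

Final answer: 840/s^6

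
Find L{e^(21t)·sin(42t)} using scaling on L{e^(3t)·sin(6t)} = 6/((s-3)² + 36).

Scaling with a=7: L{e^(21t)·sin(42t)} = (1/7) · 6/((s/7-3)² + 36). Simplifying: 42/((s-21)² + 1764)

Final answer: 42/((s-21)² + 1764)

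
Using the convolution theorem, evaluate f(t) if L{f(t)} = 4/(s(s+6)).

4/(s(s+6)) = (4/s)·(1/(s+6)) = L{4}·L{e^(-6t)}. By convolution, f(t) = 4*e^(-6t) = ∫₀ᵗ 4·e^(-6τ) dτ = 4·(1 - e^(-6t))/6

Final answer: 4·(1 - e^(-6t))/6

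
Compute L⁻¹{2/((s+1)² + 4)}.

Form: b/((s-a)² + b²) → e^(at)sin(bt). With a=-1, b=2

Final answer: e^(-t)·sin(2t)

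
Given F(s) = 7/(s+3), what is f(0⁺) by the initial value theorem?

f(0⁺) = lim_{s→∞} s·7/(s+3) = lim_{s→∞} 7s/(s+3) = 7

Final answer: 7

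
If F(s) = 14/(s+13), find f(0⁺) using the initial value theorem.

f(0⁺) = lim_{s→∞} s·14/(s+13) = lim_{s→∞} 14s/(s+13) = 14

Final answer: 14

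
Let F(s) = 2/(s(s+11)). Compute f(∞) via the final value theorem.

f(∞) = lim_{s→0} s·2/(s(s+11)) = lim_{s→0} 2/(s+11) = 2/11 = 2/11

Final answer: 2/11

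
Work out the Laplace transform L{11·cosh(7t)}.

L{cosh(ωt)} = s/(s² - ω²), so L{cosh(7t)} = s/(s² - 49). Then L{11·cosh(7t)} = 11·s/(s² - 49) = 11s/(s² - 49)

Final answer: 11s/(s² - 49)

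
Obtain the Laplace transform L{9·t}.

L{t^n} = n!/s^(n+1), so L{t} = 1/s^2. Then L{9·t} = 9·1/s^2 = 9/s^2

Final answer: 9/s^2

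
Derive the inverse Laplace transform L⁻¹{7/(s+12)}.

L⁻¹{1/(s-a)} = e^(at), so L⁻¹{1/(s+12)} = e^(-12t), and L⁻¹{7/(s+12)} = 7·e^(-12t)

Final answer: 7·e^(-12t)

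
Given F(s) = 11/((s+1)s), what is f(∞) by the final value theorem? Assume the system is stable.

f(∞) = lim_{s→0} sF(s) = lim_{s→0} 11/(s+1) = 11

Final answer: 11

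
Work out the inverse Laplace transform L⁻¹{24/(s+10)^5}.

L⁻¹{n!/(s-a)^(n+1)} = t^n·e^(at), so L⁻¹{24/(s+10)^5} = t^4·e^(-10t)

Final answer: t^4·e^(-10t)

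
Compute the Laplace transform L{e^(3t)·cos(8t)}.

L{e^(at)·cos(ωt)} = (s-a)/((s-a)² + ω²), so L{e^(3t)·cos(8t)} = (s-3)/((s-3)² + 64)

Final answer: (s-3)/((s-3)² + 64)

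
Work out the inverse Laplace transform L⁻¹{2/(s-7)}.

L⁻¹{1/(s-a)} = e^(at), so L⁻¹{1/(s-7)} = e^(7t), and L⁻¹{2/(s-7)} = 2·e^(7t)

Final answer: 2·e^(7t)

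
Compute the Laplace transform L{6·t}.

L{t^n} = n!/s^(n+1), so L{t} = 1/s^2. Then L{6·t} = 6·1/s^2 = 6/s^2

Final answer: 6/s^2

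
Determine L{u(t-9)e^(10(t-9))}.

u(t-a)f(t-a) with f(t)=e^(10t). L{e^(10t)} = 1/(s-10). By time shift: e^(-9s)/(s-10)

Final answer: e^(-9s)/(s-10)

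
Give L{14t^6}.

L{t^n} = n!/s^(n+1). So L{14t^6} = 14·6!/s^7 = 10080/s^7

Final answer: 10080/s^7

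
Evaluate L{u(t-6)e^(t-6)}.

u(t-a)f(t-a) with f(t)=e^t. L{e^t} = 1/(s-1). By time shift: e^(-6s)/(s-1)

Final answer: e^(-6s)/(s-1)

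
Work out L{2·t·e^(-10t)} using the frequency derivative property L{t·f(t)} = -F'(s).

L{e^(-10t)} = 1/(s+10). By frequency derivative: L{t·e^(-10t)} = -d/ds[1/(s+10)] = -(-1)/(s+10)² = 1/(s+10)². Then L{2·t·e^(-10t)} = 2·1/(s+10)² = 2/(s+10)²

Final answer: 2/(s+10)²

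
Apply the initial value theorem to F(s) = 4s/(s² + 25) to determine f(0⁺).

f(0⁺) = lim_{s→∞} s·4s/(s² + 25) = lim_{s→∞} 4s²/(s² + 25) = 4

Final answer: 4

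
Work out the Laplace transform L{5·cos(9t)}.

L{cos(ωt)} = s/(s² + ω²), so L{cos(9t)} = s/(s² + 81). Then L{5·cos(9t)} = 5·s/(s² + 81) = 5s/(s² + 81)

Final answer: 5s/(s² + 81)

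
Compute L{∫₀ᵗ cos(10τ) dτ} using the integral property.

L{∫₀ᵗ f(τ)dτ} = F(s)/s with F(s) = s/(s² + 100), so the result is (s/(s² + 100))/s = 1/(s² + 100)

Final answer: 1/(s² + 100)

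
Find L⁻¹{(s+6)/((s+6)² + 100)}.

Using frequency shift: L⁻¹{(s-a)/((s-a)² + b²)} = e^(at)cos(bt). Here a=-6, b=10

Final answer: e^(-6t)·cos(10t)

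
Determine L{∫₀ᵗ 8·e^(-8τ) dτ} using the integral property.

L{∫₀ᵗ f(τ)dτ} = F(s)/s with F(s) = 8/(s+8), so L{∫₀ᵗ 8·e^(-8τ) dτ} = 8/(s(s+8))

Final answer: 8/(s(s+8))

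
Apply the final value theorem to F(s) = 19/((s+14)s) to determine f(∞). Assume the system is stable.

f(∞) = lim_{s→0} sF(s) = lim_{s→0} 19/(s+14) = 19/14

Final answer: 19/14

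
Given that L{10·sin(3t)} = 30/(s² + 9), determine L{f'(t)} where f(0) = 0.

L{f'(t)} = s·F(s) - f(0) = s·30/(s² + 9) - 0 = 30s/(s² + 9)

Final answer: 30s/(s² + 9)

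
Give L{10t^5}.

L{t^n} = n!/s^(n+1). So L{10t^5} = 10·5!/s^6 = 1200/s^6

Final answer: 1200/s^6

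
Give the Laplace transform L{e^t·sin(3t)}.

L{e^(at)·sin(ωt)} = ω/((s-a)² + ω²), so L{e^t·sin(3t)} = 3/((s-1)² + 9)

Final answer: 3/((s-1)² + 9)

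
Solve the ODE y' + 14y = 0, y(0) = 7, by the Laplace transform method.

L{y'} + 14L{y} = 0. sY - 7 + 14Y = 0. Y(s+14) = 7. Y = 7/(s+14)

Final answer: y(t) = 7e^(-14t)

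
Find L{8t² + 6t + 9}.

L{8t² + 6t + 9} = 8·2/s³ + 6/s² + 9/s = 16/s³ + 6/s² + 9/s

Final answer: 16/s³ + 6/s² + 9/s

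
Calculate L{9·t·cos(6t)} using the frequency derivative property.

L{cos(6t)} = s/(s² + 36). Derivative: d/ds[s/(s² + 36)] = [(s² + 36) - s·2s]/(s² + 36)² = (36 - s²)/(s² + 36)². So L{t·cos(6t)} = -F'(s) = (s² - 36)/(s² + 36)². Then L{9·t·cos(6t)} = 9·(s² - 36)/(s² + 36)²

Final answer: 9·(s² - 36)/(s² + 36)²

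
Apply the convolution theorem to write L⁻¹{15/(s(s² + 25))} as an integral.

15/(s(s² + 25)) = (1/s)·(15/(s² + 25)) = L{1}·L{3·sin(5t)}. So f(t) = 1*(3·sin(5t)) = ∫₀ᵗ 3·sin(5τ) dτ

Final answer: ∫₀ᵗ 3·sin(5τ) dτ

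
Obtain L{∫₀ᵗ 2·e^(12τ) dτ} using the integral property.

L{∫₀ᵗ f(τ)dτ} = F(s)/s with F(s) = 2/(s-12), so L{∫₀ᵗ 2·e^(12τ) dτ} = 2/(s(s-12))

Final answer: 2/(s(s-12))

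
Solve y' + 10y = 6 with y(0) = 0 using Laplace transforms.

sY + 10Y = 6/s. Y = 6/(s(s+10)). Partial fractions: Y = 3/5/s - 3/5/(s+10)

Final answer: y(t) = 3/5(1 - e^(-10t))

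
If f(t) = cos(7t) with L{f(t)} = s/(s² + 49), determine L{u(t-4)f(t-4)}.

Time shift theorem: L{u(t-a)f(t-a)} = e^(-as)F(s). Here a=4, F(s) = s/(s² + 49), so L{u(t-4)f(t-4)} = e^(-4s)·s/(s² + 49)

Final answer: e^(-4s)·s/(s² + 49)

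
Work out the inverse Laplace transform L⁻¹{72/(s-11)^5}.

L⁻¹{n!/(s-a)^(n+1)} = t^n·e^(at) with n=4, a=11. So L⁻¹{24/(s-11)^5} = t^4·e^(11t), and L⁻¹{72/(s-11)^5} = (72/24)·t^4·e^(11t) = 3·t^4·e^(11t)

Final answer: 3·t^4·e^(11t)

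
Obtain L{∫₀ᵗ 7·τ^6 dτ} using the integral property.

L{∫₀ᵗ f(τ)dτ} = F(s)/s with f(t) = 7t^6. F(s) = 5040/s^7, so L{∫₀ᵗ 7·τ^6 dτ} = (5040/s^7)/s = 5040/s^8. (Check: ∫₀ᵗ 7·τ^6 dτ = 7t^7/7.)

Final answer: 5040/s^8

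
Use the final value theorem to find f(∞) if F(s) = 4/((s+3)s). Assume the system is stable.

f(∞) = lim_{s→0} sF(s) = lim_{s→0} 4/(s+3) = 4/3

Final answer: 4/3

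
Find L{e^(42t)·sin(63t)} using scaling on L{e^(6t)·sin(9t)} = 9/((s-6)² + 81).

Scaling with a=7: L{e^(42t)·sin(63t)} = (1/7) · 9/((s/7-6)² + 81). Simplifying: 63/((s-42)² + 3969)

Final answer: 63/((s-42)² + 3969)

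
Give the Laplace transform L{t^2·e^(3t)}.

L{t^n·e^(at)} = n!/(s-a)^(n+1), so L{t^2·e^(3t)} = 2/(s-3)^3

Final answer: 2/(s-3)^3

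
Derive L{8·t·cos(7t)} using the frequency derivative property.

L{cos(7t)} = s/(s² + 49). Derivative: d/ds[s/(s² + 49)] = [(s² + 49) - s·2s]/(s² + 49)² = (49 - s²)/(s² + 49)². So L{t·cos(7t)} = -F'(s) = (s² - 49)/(s² + 49)². Then L{8·t·cos(7t)} = 8·(s² - 49)/(s² + 49)²

Final answer: 8·(s² - 49)/(s² + 49)²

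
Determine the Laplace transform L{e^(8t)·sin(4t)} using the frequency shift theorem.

Frequency shift: L{e^(at)f(t)} = F(s-a). L{e^(8t)·sin(4t)} = 4/((s-8)² + 16)

Final answer: 4/((s-8)² + 16)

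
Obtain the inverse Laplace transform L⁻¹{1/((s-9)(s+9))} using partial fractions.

Decompose: A/(s-9) + B/(s+9). A = 1/18, B = -1/18. f(t) = (e^(9t) - e^(-9t))/18

Final answer: (e^(9t) - e^(-9t))/18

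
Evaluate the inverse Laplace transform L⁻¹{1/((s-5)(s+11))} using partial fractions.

Decompose: A/(s-5) + B/(s+11). A = 1/16, B = -1/16. f(t) = (e^(5t) - e^(-11t))/16

Final answer: (e^(5t) - e^(-11t))/16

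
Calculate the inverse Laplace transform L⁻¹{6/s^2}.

L⁻¹{n!/s^(n+1)} = t^n with n=1. So L⁻¹{1/s^2} = t, and L⁻¹{6/s^2} = (6/1)·t = 6·t

Final answer: 6·t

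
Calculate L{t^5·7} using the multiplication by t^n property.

L{7} = 7/s. d^1/ds^1[1/s] = -1/s². d^2/ds^2[1/s] = 2/s^3. d^3/ds^3[1/s] = -6/s^4. d^4/ds^4[1/s] = 24/s^5. d^5/ds^5[1/s] = -120/s^6. So L{t^5} = (-1)^{5}·-120/s^6 = 120/s^6. Then L{t^5·7} = 7·120/s^6 = 840/s^6

Final answer: 840/s^6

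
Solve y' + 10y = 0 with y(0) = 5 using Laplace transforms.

L{y'} + 10L{y} = 0. sY - 5 + 10Y = 0. Y(s+10) = 5. Y = 5/(s+10)

Final answer: y(t) = 5e^(-10t)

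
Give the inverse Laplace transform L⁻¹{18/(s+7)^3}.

L⁻¹{n!/(s-a)^(n+1)} = t^n·e^(at) with n=2, a=-7. So L⁻¹{2/(s+7)^3} = t^2·e^(-7t), and L⁻¹{18/(s+7)^3} = (18/2)·t^2·e^(-7t) = 9·t^2·e^(-7t)

Final answer: 9·t^2·e^(-7t)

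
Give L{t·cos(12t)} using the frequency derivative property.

L{cos(12t)} = s/(s² + 144). Derivative: d/ds[s/(s² + 144)] = [(s² + 144) - s·2s]/(s² + 144)² = (144 - s²)/(s² + 144)². So L{t·cos(12t)} = -F'(s) = (s² - 144)/(s² + 144)²

Final answer: (s² - 144)/(s² + 144)²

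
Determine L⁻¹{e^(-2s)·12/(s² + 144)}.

L⁻¹{12/(s² + 144)} = sin(12t). By the time shift theorem, L⁻¹{e^(-as)F(s)} = u(t-a)f(t-a) with a=2, so L⁻¹{e^(-2s)·12/(s² + 144)} = u(t-2)·sin(12(t-2))

Final answer: u(t-2)·sin(12(t-2))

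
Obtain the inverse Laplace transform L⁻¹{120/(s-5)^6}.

L⁻¹{n!/(s-a)^(n+1)} = t^n·e^(at), so L⁻¹{120/(s-5)^6} = t^5·e^(5t)

Final answer: t^5·e^(5t)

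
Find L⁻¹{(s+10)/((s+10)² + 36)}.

Using frequency shift: L⁻¹{(s-a)/((s-a)² + b²)} = e^(at)cos(bt). Here a=-10, b=6

Final answer: e^(-10t)·cos(6t)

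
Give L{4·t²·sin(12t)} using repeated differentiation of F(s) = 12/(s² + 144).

F(s) = 12/(s² + 144). F'(s) = -24s/(s² + 144)². F''(s) = -24(144 - 3s²)/(s² + 144)³ = (72s² - 3456)/(s² + 144)³. So L{t²·sin(12t)} = (-1)² F''(s) = (72s² - 3456)/(s² + 144)³. Then L{4·t²·sin(12t)} = 4·(72s² - 3456)/(s² + 144)³ = (288s² - 13824)/(s² + 144)³

Final answer: (288s² - 13824)/(s² + 144)³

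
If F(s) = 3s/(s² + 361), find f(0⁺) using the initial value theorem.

f(0⁺) = lim_{s→∞} s·3s/(s² + 361) = lim_{s→∞} 3s²/(s² + 361) = 3

Final answer: 3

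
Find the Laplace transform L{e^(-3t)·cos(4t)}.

L{e^(at)·cos(ωt)} = (s-a)/((s-a)² + ω²), so L{e^(-3t)·cos(4t)} = (s+3)/((s+3)² + 16)

Final answer: (s+3)/((s+3)² + 16)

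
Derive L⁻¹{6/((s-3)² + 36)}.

Form: b/((s-a)² + b²) → e^(at)sin(bt). With a=3, b=6

Final answer: e^(3t)·sin(6t)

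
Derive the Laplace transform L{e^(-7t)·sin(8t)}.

L{e^(at)·sin(ωt)} = ω/((s-a)² + ω²), so L{e^(-7t)·sin(8t)} = 8/((s+7)² + 64)

Final answer: 8/((s+7)² + 64)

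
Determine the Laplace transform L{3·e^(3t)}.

L{e^(at)} = 1/(s-a), so L{e^(3t)} = 1/(s-3). Then L{3·e^(3t)} = 3/(s-3)

Final answer: 3/(s-3)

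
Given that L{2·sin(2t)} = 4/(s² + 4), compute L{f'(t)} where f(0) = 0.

L{f'(t)} = s·F(s) - f(0) = s·4/(s² + 4) - 0 = 4s/(s² + 4)

Final answer: 4s/(s² + 4)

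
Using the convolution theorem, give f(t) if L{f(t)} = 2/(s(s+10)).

2/(s(s+10)) = (2/s)·(1/(s+10)) = L{2}·L{e^(-10t)}. By convolution, f(t) = 2*e^(-10t) = ∫₀ᵗ 2·e^(-10τ) dτ = 2·(1 - e^(-10t))/10

Final answer: 2·(1 - e^(-10t))/10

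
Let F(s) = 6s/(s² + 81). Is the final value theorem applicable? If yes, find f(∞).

The final value theorem requires all poles of sF(s) in the left half-plane. sF(s) = 6s²/(s² + 81) has poles at s = ±9i (imaginary axis). Theorem does NOT apply (oscillatory system).

Final answer: Not applicable (oscillatory)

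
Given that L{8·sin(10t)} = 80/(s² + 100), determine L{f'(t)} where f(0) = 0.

L{f'(t)} = s·F(s) - f(0) = s·80/(s² + 100) - 0 = 80s/(s² + 100)

Final answer: 80s/(s² + 100)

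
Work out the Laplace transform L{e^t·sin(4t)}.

L{e^(at)·sin(ωt)} = ω/((s-a)² + ω²), so L{e^t·sin(4t)} = 4/((s-1)² + 16)

Final answer: 4/((s-1)² + 16)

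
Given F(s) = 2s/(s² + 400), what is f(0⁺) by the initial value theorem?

f(0⁺) = lim_{s→∞} s·2s/(s² + 400) = lim_{s→∞} 2s²/(s² + 400) = 2

Final answer: 2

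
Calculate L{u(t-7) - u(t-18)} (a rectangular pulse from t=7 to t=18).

L{u(t-a)} = e^(-as)/s. L{u(t-7) - u(t-18)} = (e^(-7s) - e^(-18s))/s

Final answer: (e^(-7s) - e^(-18s))/s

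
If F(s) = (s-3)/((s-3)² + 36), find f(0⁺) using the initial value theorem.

f(0⁺) = lim_{s→∞} sF(s) = lim_{s→∞} s(s-3)/((s-3)² + 36) = 1

Final answer: 1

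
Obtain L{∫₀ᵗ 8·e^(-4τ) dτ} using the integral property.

L{∫₀ᵗ f(τ)dτ} = F(s)/s with F(s) = 8/(s+4), so L{∫₀ᵗ 8·e^(-4τ) dτ} = 8/(s(s+4))

Final answer: 8/(s(s+4))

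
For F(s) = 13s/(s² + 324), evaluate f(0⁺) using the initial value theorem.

f(0⁺) = lim_{s→∞} s·13s/(s² + 324) = lim_{s→∞} 13s²/(s² + 324) = 13

Final answer: 13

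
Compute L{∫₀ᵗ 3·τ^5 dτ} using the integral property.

L{∫₀ᵗ f(τ)dτ} = F(s)/s with f(t) = 3t^5. F(s) = 360/s^6, so L{∫₀ᵗ 3·τ^5 dτ} = (360/s^6)/s = 360/s^7. (Check: ∫₀ᵗ 3·τ^5 dτ = 3t^6/6.)

Final answer: 360/s^7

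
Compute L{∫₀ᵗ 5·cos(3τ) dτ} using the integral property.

L{∫₀ᵗ f(τ)dτ} = F(s)/s with F(s) = 5s/(s² + 9), so the result is (5s/(s² + 9))/s = 5/(s² + 9)

Final answer: 5/(s² + 9)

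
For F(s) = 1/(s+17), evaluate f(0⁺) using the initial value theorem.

f(0⁺) = lim_{s→∞} s·1/(s+17) = lim_{s→∞} s/(s+17) = 1

Final answer: 1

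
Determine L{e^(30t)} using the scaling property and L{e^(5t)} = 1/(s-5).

Using L{f(at)} = (1/a)F(s/a) with a=6 and f(t) = e^(5t): L{e^(30t)} = (1/6) · 1/((s/6)-5) = (1/6) · 6/(s-30) = 1/(s-30)

Final answer: 1/(s-30)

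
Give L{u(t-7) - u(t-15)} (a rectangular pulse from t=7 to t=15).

L{u(t-a)} = e^(-as)/s. L{u(t-7) - u(t-15)} = (e^(-7s) - e^(-15s))/s

Final answer: (e^(-7s) - e^(-15s))/s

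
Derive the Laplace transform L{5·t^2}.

L{t^n} = n!/s^(n+1), so L{t^2} = 2/s^3. Then L{5·t^2} = 5·2/s^3 = 10/s^3

Final answer: 10/s^3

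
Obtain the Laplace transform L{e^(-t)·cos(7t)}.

L{e^(at)·cos(ωt)} = (s-a)/((s-a)² + ω²), so L{e^(-t)·cos(7t)} = (s+1)/((s+1)² + 49)

Final answer: (s+1)/((s+1)² + 49)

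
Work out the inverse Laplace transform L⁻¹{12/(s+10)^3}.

L⁻¹{n!/(s-a)^(n+1)} = t^n·e^(at) with n=2, a=-10. So L⁻¹{2/(s+10)^3} = t^2·e^(-10t), and L⁻¹{12/(s+10)^3} = (12/2)·t^2·e^(-10t) = 6·t^2·e^(-10t)

Final answer: 6·t^2·e^(-10t)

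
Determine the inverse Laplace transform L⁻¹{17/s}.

L⁻¹{c/s} = c, so L⁻¹{17/s} = 17

Final answer: 17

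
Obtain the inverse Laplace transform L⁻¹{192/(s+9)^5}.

L⁻¹{n!/(s-a)^(n+1)} = t^n·e^(at) with n=4, a=-9. So L⁻¹{24/(s+9)^5} = t^4·e^(-9t), and L⁻¹{192/(s+9)^5} = (192/24)·t^4·e^(-9t) = 8·t^4·e^(-9t)

Final answer: 8·t^4·e^(-9t)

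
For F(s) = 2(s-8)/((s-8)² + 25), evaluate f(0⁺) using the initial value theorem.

f(0⁺) = lim_{s→∞} sF(s) = lim_{s→∞} 2s(s-8)/((s-8)² + 25) = 2

Final answer: 2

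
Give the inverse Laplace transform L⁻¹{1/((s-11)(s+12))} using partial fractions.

Decompose: A/(s-11) + B/(s+12). A = 1/23, B = -1/23. f(t) = (e^(11t) - e^(-12t))/23

Final answer: (e^(11t) - e^(-12t))/23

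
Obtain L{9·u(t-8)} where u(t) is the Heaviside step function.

L{u(t-a)} = e^(-as)/s. Here a=8, so L{u(t-8)} = e^(-8s)/s, and L{9·u(t-8)} = 9·e^(-8s)/s

Final answer: 9·e^(-8s)/s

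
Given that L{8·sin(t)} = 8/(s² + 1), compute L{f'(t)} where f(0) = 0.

L{f'(t)} = s·F(s) - f(0) = s·8/(s² + 1) - 0 = 8s/(s² + 1)

Final answer: 8s/(s² + 1)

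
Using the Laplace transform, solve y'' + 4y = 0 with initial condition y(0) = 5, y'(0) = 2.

L{y''} + 4L{y} = 0. s²Y - 5s - 2 + 4Y = 0. Y(s² + 4) = 5s + 2. Y = (5s + 2)/(s² + 4). Inverting: y(t) = 5cos(2t) + sin(2t)

Final answer: y(t) = 5cos(2t) + sin(2t)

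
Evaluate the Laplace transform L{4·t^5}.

L{t^n} = n!/s^(n+1), so L{t^5} = 120/s^6. Then L{4·t^5} = 4·120/s^6 = 480/s^6

Final answer: 480/s^6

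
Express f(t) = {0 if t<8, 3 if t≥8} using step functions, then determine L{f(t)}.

f(t) = 3·u(t-8). L{u(t-8)} = e^(-8s)/s, so L{f(t)} = 3·e^(-8s)/s

Final answer: 3·e^(-8s)/s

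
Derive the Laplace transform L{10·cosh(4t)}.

L{cosh(ωt)} = s/(s² - ω²), so L{cosh(4t)} = s/(s² - 16). Then L{10·cosh(4t)} = 10·s/(s² - 16) = 10s/(s² - 16)

Final answer: 10s/(s² - 16)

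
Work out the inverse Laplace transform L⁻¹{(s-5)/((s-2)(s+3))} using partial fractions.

Using partial fractions, f(t) = (-3e^(2t) + 8e^(-3t))/5

Final answer: (-3e^(2t) + 8e^(-3t))/5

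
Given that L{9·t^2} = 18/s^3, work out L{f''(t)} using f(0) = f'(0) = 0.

L{f''(t)} = s²F(s) - sf(0) - f'(0) = s²·18/s^3 - 0 - 0 = 18/s

Final answer: 18/s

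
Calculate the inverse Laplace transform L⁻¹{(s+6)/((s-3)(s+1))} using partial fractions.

Using partial fractions, f(t) = (9e^(3t) - 5e^(-t))/4

Final answer: (9e^(3t) - 5e^(-t))/4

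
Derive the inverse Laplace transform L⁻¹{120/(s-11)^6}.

L⁻¹{n!/(s-a)^(n+1)} = t^n·e^(at), so L⁻¹{120/(s-11)^6} = t^5·e^(11t)

Final answer: t^5·e^(11t)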